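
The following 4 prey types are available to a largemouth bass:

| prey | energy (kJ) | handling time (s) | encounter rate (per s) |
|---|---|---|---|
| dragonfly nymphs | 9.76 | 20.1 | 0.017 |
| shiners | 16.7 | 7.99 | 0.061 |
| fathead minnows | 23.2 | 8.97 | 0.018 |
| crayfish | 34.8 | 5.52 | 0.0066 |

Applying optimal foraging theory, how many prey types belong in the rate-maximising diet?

3

Profitabilities (E/h, kJ/s): crayfish 6.3, fathead minnows 2.59, shiners 2.09, dragonfly nymphs 0.486. Add prey in this order while the next type's profitability exceeds the intake rate on those already taken.
Rate on top 1: 0.2216. fathead minnows: 2.59 > 0.2216 → include.
Rate on top 2: 0.5403. shiners: 2.09 > 0.5403 → include.
Rate on top 3: 0.9885. dragonfly nymphs: 0.486 < 0.9885 → exclude; stop.
Optimal diet: crayfish, fathead minnows, shiners — 3 of 4 types.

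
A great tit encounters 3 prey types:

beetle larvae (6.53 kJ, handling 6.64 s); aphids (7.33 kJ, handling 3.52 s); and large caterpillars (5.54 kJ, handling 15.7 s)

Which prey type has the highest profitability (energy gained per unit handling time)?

Profitability E/h (kJ/s): beetle larvae = 6.53/6.64 = 0.983, aphids = 7.33/3.52 = 2.08, large caterpillars = 5.54/15.7 = 0.353.
Ranked: aphids > beetle larvae > large caterpillars.

aphids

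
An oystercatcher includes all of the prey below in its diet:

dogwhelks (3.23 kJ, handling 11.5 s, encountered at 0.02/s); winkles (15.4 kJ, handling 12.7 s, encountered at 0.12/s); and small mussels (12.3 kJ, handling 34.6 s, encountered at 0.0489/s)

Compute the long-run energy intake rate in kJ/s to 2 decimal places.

0.57 kJ/s

Energy encountered per unit search time: 0.02×3.23 + 0.12×15.4 + 0.0489×12.3 = 2.514 kJ/s.
Handling time per unit search time: 0.02×11.5 + 0.12×12.7 + 0.0489×34.6 = 3.446.
Rate = 2.514/(1 + 3.446) = 0.5655 kJ/s.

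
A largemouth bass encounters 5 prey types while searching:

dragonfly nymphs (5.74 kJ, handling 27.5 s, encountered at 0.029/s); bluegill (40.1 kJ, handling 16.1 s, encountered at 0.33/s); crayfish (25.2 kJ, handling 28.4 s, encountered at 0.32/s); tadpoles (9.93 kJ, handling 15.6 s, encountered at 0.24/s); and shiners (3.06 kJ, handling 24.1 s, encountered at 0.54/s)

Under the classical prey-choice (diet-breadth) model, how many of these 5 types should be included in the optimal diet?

1

Profitabilities (E/h, kJ/s): bluegill 2.49, crayfish 0.887, tadpoles 0.637, dragonfly nymphs 0.209, shiners 0.127. Add prey in this order while the next type's profitability exceeds the intake rate on those already taken.
Rate on top 1: 2.096. crayfish: 0.887 < 2.096 → exclude; stop.
Optimal diet: bluegill — 1 of 5 types.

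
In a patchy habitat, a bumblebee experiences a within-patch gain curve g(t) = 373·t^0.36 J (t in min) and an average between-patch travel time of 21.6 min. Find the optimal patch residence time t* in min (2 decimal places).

12.15 min

Optimal t* satisfies g'(t*) = g(t*)/(T + t*).
g'(t) = 0.36·373·t^-0.64. Setting 0.36·373·t^-0.64 = 373·t^0.36/(21.6+t) gives 0.36(21.6+t) = t, so 0.64·t = 0.36×21.6.
t* = 0.36×21.6/0.64 = 12.15 min.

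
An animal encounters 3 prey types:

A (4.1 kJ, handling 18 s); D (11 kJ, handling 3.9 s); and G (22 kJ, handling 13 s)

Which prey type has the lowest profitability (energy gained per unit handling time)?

A

In descending order of E/h:
D: 11/3.9 = 2.82 kJ/s
G: 22/13 = 1.69 kJ/s
A: 4.1/18 = 0.228 kJ/s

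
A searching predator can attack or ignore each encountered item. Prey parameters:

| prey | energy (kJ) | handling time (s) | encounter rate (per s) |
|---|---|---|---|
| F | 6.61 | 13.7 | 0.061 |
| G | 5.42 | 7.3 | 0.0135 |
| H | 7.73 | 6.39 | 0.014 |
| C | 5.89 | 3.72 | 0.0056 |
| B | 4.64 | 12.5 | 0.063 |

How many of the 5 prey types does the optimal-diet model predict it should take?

Profitabilities (E/h, kJ/s): C 1.58, H 1.21, G 0.742, F 0.482, B 0.371. Add prey in this order while the next type's profitability exceeds the intake rate on those already taken.
Rate on top 1: 0.03231. H: 1.21 > 0.03231 → include.
Rate on top 2: 0.1272. G: 0.742 > 0.1272 → include.
Rate on top 3: 0.1773. F: 0.482 > 0.1773 → include.
Rate on top 4: 0.3021. B: 0.371 > 0.3021 → include.
Optimal diet: C, H, G, F, B — 5 of 5 types.

5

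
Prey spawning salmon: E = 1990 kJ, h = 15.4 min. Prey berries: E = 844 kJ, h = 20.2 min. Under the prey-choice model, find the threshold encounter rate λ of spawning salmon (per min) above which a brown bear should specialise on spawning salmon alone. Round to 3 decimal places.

0.031 per min

The zero-one rule: include berries iff E₂/h₂ > λE₁/(1+λh₁). Equality gives the switch point.
λE₁h₂ = E₂ + λE₂h₁ ⇒ λ = E₂/(E₁h₂ − E₂h₁) = 844/(4.02e+04 − 1.3e+04) = 0.03103 per min.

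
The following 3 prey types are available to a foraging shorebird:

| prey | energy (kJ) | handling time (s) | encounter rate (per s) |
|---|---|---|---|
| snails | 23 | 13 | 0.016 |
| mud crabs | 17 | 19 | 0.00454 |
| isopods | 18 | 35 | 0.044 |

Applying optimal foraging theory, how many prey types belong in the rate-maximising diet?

Rank by E/h (kJ/s): snails 1.77, mud crabs 0.895, isopods 0.514. Include each in turn until the next type's E/h falls below the running intake rate.
Rate on top 1: 0.3046. mud crabs: 0.895 > 0.3046 → include.
Rate on top 2: 0.344. isopods: 0.514 > 0.344 → include.
Optimal diet: snails, mud crabs, isopods — 3 of 3 types.

3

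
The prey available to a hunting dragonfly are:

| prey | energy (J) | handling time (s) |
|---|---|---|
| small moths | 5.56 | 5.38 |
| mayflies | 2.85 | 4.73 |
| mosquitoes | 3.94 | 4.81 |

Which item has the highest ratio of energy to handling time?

Profitability E/h (J/s): small moths = 5.56/5.38 = 1.03, mayflies = 2.85/4.73 = 0.603, mosquitoes = 3.94/4.81 = 0.819.
Ranked: small moths > mosquitoes > mayflies.

small moths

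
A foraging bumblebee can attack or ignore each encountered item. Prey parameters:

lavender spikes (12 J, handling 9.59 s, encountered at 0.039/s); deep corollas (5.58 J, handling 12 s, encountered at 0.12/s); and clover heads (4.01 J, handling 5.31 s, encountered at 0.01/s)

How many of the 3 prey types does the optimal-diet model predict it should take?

3

Rank by E/h (J/s): lavender spikes 1.25, clover heads 0.755, deep corollas 0.465. Include each in turn until the next type's E/h falls below the running intake rate.
Rate on top 1: 0.3406. clover heads: 0.755 > 0.3406 → include.
Rate on top 2: 0.356. deep corollas: 0.465 > 0.356 → include.
Optimal diet: lavender spikes, clover heads, deep corollas — 3 of 3 types.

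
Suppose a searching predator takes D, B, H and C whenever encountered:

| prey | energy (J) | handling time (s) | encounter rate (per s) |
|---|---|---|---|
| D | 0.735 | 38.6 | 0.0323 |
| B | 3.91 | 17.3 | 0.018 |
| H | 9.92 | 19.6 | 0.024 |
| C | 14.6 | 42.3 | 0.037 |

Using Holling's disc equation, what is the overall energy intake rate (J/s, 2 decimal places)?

0.19 J/s

R = (0.0323×0.735 + 0.018×3.91 + 0.024×9.92 + 0.037×14.6) / (1 + 0.0323×38.6 + 0.018×17.3 + 0.024×19.6 + 0.037×42.3) = 0.8724/4.594 = 0.1899 J/s.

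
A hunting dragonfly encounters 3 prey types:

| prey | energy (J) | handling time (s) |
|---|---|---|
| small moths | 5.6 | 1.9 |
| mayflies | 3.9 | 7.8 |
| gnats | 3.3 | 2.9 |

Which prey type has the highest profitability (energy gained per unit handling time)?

small moths

Profitability E/h (J/s): small moths = 5.6/1.9 = 2.95, mayflies = 3.9/7.8 = 0.5, gnats = 3.3/2.9 = 1.14.
Ranked: small moths > gnats > mayflies.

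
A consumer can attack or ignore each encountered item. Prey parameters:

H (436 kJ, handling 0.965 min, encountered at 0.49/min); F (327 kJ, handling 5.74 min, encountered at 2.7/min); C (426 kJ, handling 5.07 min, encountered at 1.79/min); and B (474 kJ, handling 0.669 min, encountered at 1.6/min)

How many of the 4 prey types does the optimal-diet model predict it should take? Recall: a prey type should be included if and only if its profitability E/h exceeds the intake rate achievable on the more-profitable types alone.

E/h in descending order: B 709, H 452, C 84, F 57 kJ/min. The optimal diet is the largest prefix of this list for which every included type satisfies E_i/h_i > R on the types above it.
Rate on top 1: 366.3. H: 452 > 366.3 → include.
Rate on top 2: 382.2. C: 84 < 382.2 → exclude; stop.
Optimal diet: B, H — 2 of 4 types.

2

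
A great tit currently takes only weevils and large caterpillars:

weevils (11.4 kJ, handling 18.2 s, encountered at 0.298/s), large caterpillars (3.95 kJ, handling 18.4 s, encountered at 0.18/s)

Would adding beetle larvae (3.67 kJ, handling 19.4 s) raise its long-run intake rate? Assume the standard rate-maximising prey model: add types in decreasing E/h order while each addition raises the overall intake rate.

No

Current rate: (0.298×11.4 + 0.18×3.95)/(1 + 0.298×18.2 + 0.18×18.4) = 0.422 kJ/s.
beetle larvae: E/h = 3.67/19.4 = 0.1892 kJ/s.
Since 0.1892 < R, time spent handling beetle larvae is better spent searching.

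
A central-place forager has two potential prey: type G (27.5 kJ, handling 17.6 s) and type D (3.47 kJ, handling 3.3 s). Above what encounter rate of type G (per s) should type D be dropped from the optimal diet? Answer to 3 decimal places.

At the threshold, the rate on type G alone equals the profitability of type D: λ·27.5/(1 + λ·17.6) = 3.47/3.3 = 1.052.
Rearranging, λ(27.5 − 1.052×17.6) = 1.052, so λ = 1.052/8.993 = 0.1169 per s.

0.117 per s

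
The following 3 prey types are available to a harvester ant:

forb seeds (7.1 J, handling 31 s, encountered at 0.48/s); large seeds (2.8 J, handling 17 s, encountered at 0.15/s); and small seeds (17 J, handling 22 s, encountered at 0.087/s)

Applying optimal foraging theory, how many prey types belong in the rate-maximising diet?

Rank by E/h (J/s): small seeds 0.773, forb seeds 0.229, large seeds 0.165. Include each in turn until the next type's E/h falls below the running intake rate.
Rate on top 1: 0.5075. forb seeds: 0.229 < 0.5075 → exclude; stop.
Optimal diet: small seeds — 1 of 3 types.

1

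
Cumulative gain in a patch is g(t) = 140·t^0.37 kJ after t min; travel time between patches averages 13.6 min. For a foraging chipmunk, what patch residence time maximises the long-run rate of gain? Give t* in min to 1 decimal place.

8.0 min

Maximise g(t)/(T+t): set derivative to zero → g'(t)(T+t) = g(t).
g'(t) = 0.37·140·t^-0.63. Setting 0.37·140·t^-0.63 = 140·t^0.37/(13.6+t) gives 0.37(13.6+t) = t, so 0.63·t = 0.37×13.6.
t* = 0.37×13.6/0.63 = 7.987 min.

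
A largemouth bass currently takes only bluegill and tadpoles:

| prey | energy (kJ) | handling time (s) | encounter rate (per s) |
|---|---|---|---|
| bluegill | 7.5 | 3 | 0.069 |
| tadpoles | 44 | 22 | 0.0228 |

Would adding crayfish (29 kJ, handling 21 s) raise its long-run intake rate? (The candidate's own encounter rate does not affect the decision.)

Intake rate on the current diet: R = (0.069×7.5 + 0.0228×44) / (1 + 0.069×3 + 0.0228×22) = 1.521/1.709 = 0.89 kJ/s.
crayfish: E/h = 29/21 = 1.381 kJ/s.
Since 1.381 > R, including crayfish increases the long-run rate.

Yes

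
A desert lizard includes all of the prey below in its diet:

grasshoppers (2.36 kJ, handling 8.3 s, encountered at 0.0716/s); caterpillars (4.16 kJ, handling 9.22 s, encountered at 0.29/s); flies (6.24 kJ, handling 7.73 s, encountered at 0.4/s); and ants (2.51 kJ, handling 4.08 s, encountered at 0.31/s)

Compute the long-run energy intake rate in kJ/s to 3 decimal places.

R = (0.0716×2.36 + 0.29×4.16 + 0.4×6.24 + 0.31×2.51) / (1 + 0.0716×8.3 + 0.29×9.22 + 0.4×7.73 + 0.31×4.08) = 4.649/8.625 = 0.5391 kJ/s.

0.539 kJ/s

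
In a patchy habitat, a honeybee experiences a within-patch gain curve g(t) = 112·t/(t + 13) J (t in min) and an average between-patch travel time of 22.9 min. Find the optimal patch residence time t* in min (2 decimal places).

Maximise g(t)/(T+t): set derivative to zero → g'(t)(T+t) = g(t).
g'(t) = 112·13/(t + 13)². Setting 112·13/(t+13)² = 112t/[(t+13)(22.9+t)] gives 13(22.9+t) = t(t+13), so t² = 13×22.9 = 297.7.
t* = √297.7 = 17.25 min.

17.25 min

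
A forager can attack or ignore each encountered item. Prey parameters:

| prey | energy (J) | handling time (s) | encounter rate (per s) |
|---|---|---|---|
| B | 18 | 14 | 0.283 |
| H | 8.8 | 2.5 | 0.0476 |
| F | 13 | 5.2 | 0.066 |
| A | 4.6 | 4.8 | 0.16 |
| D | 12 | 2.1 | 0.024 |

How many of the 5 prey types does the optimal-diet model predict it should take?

4

Rank by E/h (J/s): D 5.71, H 3.52, F 2.5, B 1.29, A 0.958. Include each in turn until the next type's E/h falls below the running intake rate.
Rate on top 1: 0.2742. H: 3.52 > 0.2742 → include.
Rate on top 2: 0.6045. F: 2.5 > 0.6045 → include.
Rate on top 3: 1.035. B: 1.29 > 1.035 → include.
Rate on top 4: 1.216. A: 0.958 < 1.216 → exclude; stop.
Optimal diet: D, H, F, B — 4 of 5 types.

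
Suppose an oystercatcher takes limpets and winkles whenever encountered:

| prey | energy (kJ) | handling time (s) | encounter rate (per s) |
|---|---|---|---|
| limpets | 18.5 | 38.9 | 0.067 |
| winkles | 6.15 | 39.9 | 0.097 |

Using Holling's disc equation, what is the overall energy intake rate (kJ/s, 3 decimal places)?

R = Σλ_iE_i / (1 + Σλ_ih_i)
Numerator: 0.067×18.5 + 0.097×6.15 = 1.836
Denominator: 1 + 0.067×38.9 + 0.097×39.9 = 7.477
R = 1.836/7.477 = 0.2456 kJ/s

0.246 kJ/s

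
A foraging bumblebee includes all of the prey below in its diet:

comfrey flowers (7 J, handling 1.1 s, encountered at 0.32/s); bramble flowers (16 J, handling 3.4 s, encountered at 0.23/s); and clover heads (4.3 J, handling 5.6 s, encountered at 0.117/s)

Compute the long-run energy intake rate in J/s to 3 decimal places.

R = (0.32×7 + 0.23×16 + 0.117×4.3) / (1 + 0.32×1.1 + 0.23×3.4 + 0.117×5.6) = 6.423/2.789 = 2.303 J/s.

2.303 J/s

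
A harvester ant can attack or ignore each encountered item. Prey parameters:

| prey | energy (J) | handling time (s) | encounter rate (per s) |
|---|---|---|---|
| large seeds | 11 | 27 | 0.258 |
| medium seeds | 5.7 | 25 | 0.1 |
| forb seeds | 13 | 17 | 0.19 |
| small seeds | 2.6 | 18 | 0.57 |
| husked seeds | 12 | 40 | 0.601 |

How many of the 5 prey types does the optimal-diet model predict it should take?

E/h in descending order: forb seeds 0.765, large seeds 0.407, husked seeds 0.3, medium seeds 0.228, small seeds 0.144 J/s. The optimal diet is the largest prefix of this list for which every included type satisfies E_i/h_i > R on the types above it.
Rate on top 1: 0.5839. large seeds: 0.407 < 0.5839 → exclude; stop.
Optimal diet: forb seeds — 1 of 5 types.

1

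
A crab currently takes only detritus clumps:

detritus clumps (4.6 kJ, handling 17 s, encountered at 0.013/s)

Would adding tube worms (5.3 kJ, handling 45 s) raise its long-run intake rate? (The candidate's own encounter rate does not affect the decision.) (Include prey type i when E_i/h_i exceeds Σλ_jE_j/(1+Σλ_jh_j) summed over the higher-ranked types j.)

Yes

Current rate: (0.013×4.6)/(1 + 0.013×17) = 0.04898 kJ/s.
tube worms: E/h = 5.3/45 = 0.1178 kJ/s.
Since 0.1178 > R, including tube worms increases the long-run rate.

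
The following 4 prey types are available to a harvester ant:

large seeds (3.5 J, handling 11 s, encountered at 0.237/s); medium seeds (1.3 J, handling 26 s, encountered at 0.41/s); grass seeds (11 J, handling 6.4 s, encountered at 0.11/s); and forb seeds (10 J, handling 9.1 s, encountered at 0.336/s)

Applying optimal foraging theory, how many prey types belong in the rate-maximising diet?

2

E/h in descending order: grass seeds 1.72, forb seeds 1.1, large seeds 0.318, medium seeds 0.05 J/s. The optimal diet is the largest prefix of this list for which every included type satisfies E_i/h_i > R on the types above it.
Rate on top 1: 0.7101. forb seeds: 1.1 > 0.7101 → include.
Rate on top 2: 0.9598. large seeds: 0.318 < 0.9598 → exclude; stop.
Optimal diet: grass seeds, forb seeds — 2 of 4 types.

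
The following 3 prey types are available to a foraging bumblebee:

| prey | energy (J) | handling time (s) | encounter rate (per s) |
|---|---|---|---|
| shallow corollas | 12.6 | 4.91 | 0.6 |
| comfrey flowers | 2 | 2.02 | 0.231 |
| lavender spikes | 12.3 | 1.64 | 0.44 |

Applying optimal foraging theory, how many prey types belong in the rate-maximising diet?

1

Rank by E/h (J/s): lavender spikes 7.5, shallow corollas 2.57, comfrey flowers 0.99. Include each in turn until the next type's E/h falls below the running intake rate.
Rate on top 1: 3.144. shallow corollas: 2.57 < 3.144 → exclude; stop.
Optimal diet: lavender spikes — 1 of 3 types.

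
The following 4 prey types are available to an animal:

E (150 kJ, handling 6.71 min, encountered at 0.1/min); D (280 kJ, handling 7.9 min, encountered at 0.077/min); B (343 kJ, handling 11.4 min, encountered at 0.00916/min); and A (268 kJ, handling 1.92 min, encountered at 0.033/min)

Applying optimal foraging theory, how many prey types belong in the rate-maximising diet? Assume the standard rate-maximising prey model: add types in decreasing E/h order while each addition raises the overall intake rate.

Rank by E/h (kJ/min): A 140, D 35.4, B 30.1, E 22.4. Include each in turn until the next type's E/h falls below the running intake rate.
Rate on top 1: 8.317. D: 35.4 > 8.317 → include.
Rate on top 2: 18.19. B: 30.1 > 18.19 → include.
Rate on top 3: 18.89. E: 22.4 > 18.89 → include.
Optimal diet: A, D, B, E — 4 of 4 types.

4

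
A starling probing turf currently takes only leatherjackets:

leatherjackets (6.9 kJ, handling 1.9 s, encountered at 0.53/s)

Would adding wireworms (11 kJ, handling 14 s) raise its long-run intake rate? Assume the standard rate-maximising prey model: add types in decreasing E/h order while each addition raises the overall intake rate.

No

Intake rate on the current diet: R = (0.53×6.9) / (1 + 0.53×1.9) = 3.657/2.007 = 1.822 kJ/s.
wireworms: E/h = 11/14 = 0.7857 kJ/s.
Since 0.7857 < R, time spent handling wireworms is better spent searching.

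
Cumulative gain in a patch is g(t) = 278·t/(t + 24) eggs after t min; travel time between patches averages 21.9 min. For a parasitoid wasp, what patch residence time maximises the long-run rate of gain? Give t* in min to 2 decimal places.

22.93 min

Optimal t* satisfies g'(t*) = g(t*)/(T + t*).
g'(t) = 278·24/(t + 24)². Setting 278·24/(t+24)² = 278t/[(t+24)(21.9+t)] gives 24(21.9+t) = t(t+24), so t² = 24×21.9 = 525.6.
t* = √525.6 = 22.93 min.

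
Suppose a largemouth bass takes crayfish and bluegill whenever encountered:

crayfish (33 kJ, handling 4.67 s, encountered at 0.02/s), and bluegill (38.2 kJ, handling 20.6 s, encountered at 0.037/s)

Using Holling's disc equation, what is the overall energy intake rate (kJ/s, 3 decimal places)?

R = (0.02×33 + 0.037×38.2) / (1 + 0.02×4.67 + 0.037×20.6) = 2.073/1.856 = 1.117 kJ/s.

1.117 kJ/s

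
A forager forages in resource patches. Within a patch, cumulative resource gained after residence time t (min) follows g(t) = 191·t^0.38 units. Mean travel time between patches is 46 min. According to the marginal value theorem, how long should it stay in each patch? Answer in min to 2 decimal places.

By the marginal value theorem, leave when the instantaneous gain rate g'(t) equals the habitat-wide average g(t)/(T + t).
g'(t) = 0.38·191·t^-0.62. Setting 0.38·191·t^-0.62 = 191·t^0.38/(46+t) gives 0.38(46+t) = t, so 0.62·t = 0.38×46.
t* = 0.38×46/0.62 = 28.19 min.

28.19 min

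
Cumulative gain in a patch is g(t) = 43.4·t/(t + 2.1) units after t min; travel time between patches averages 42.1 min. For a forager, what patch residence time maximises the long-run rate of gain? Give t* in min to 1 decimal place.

Maximise g(t)/(T+t): set derivative to zero → g'(t)(T+t) = g(t).
g'(t) = 43.4·2.1/(t + 2.1)². Setting 43.4·2.1/(t+2.1)² = 43.4t/[(t+2.1)(42.1+t)] gives 2.1(42.1+t) = t(t+2.1), so t² = 2.1×42.1 = 88.41.
t* = √88.41 = 9.403 min.

9.4 min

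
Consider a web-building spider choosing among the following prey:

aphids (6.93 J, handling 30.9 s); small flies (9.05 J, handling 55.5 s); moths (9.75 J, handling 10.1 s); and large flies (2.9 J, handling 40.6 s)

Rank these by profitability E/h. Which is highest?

moths

In descending order of E/h:
moths: 9.75/10.1 = 0.965 J/s
aphids: 6.93/30.9 = 0.224 J/s
small flies: 9.05/55.5 = 0.163 J/s
large flies: 2.9/40.6 = 0.0714 J/s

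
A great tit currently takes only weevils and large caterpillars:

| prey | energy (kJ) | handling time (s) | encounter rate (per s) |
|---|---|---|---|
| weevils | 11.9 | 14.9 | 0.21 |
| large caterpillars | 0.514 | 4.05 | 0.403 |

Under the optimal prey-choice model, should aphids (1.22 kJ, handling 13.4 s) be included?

No

Intake rate on the current diet: R = (0.21×11.9 + 0.403×0.514) / (1 + 0.21×14.9 + 0.403×4.05) = 2.706/5.761 = 0.4697 kJ/s.
Profitability of aphids: 1.22/13.4 = 0.09104 kJ/s.
Since 0.09104 < R, time spent handling aphids is better spent searching.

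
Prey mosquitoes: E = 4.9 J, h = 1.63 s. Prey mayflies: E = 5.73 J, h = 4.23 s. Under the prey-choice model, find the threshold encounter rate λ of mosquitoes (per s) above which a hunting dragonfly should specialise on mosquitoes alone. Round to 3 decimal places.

At the threshold, the rate on mosquitoes alone equals the profitability of mayflies: λ·4.9/(1 + λ·1.63) = 5.73/4.23 = 1.355.
Rearranging, λ(4.9 − 1.355×1.63) = 1.355, so λ = 1.355/2.692 = 0.5032 per s.

0.503 per s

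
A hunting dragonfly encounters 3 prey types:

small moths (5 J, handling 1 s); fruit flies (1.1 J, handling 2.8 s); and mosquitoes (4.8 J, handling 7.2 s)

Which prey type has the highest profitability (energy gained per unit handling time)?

small moths

In descending order of E/h:
small moths: 5/1 = 5 J/s
mosquitoes: 4.8/7.2 = 0.667 J/s
fruit flies: 1.1/2.8 = 0.393 J/s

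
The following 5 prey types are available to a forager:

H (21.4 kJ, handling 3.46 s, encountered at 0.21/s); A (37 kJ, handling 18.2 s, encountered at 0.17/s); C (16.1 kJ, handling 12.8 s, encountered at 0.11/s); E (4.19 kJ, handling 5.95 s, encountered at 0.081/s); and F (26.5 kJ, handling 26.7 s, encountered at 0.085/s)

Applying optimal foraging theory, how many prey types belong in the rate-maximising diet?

1

Profitabilities (E/h, kJ/s): H 6.18, A 2.03, C 1.26, F 0.993, E 0.704. Add prey in this order while the next type's profitability exceeds the intake rate on those already taken.
Rate on top 1: 2.603. A: 2.03 < 2.603 → exclude; stop.
Optimal diet: H — 1 of 5 types.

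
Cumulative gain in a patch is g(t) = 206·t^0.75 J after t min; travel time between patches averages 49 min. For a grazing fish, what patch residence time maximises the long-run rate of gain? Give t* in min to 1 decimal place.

147.0 min

Maximise g(t)/(T+t): set derivative to zero → g'(t)(T+t) = g(t).
g'(t) = 0.75·206·t^-0.25. Setting 0.75·206·t^-0.25 = 206·t^0.75/(49+t) gives 0.75(49+t) = t, so 0.25·t = 0.75×49.
t* = 0.75×49/0.25 = 147 min.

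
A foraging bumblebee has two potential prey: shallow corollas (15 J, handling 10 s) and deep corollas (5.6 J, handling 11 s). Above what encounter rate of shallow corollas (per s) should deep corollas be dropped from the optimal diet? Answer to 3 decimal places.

Drop deep corollas once their profitability E₂/h₂ falls below the rate achievable on shallow corollas alone: E₂/h₂ = λE₁/(1 + λh₁).
Solve for λ: λE₁h₂ = E₂(1 + λh₁) → λ(E₁h₂ − E₂h₁) = E₂ → λ = E₂/(E₁h₂ − E₂h₁).
λ = 5.6/(15×11 − 5.6×10) = 5.6/109 = 0.05138 per s.

0.051 per s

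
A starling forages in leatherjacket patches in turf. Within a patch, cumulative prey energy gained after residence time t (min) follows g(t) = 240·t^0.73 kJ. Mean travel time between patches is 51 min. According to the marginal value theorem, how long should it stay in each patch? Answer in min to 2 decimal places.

Optimal t* satisfies g'(t*) = g(t*)/(T + t*).
g'(t) = 0.73·240·t^-0.27. Setting 0.73·240·t^-0.27 = 240·t^0.73/(51+t) gives 0.73(51+t) = t, so 0.27·t = 0.73×51.
t* = 0.73×51/0.27 = 137.9 min.

137.89 min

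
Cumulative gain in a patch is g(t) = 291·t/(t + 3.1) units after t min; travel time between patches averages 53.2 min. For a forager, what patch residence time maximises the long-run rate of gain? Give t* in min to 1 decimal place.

Optimal t* satisfies g'(t*) = g(t*)/(T + t*).
g'(t) = 291·3.1/(t + 3.1)². Setting 291·3.1/(t+3.1)² = 291t/[(t+3.1)(53.2+t)] gives 3.1(53.2+t) = t(t+3.1), so t² = 3.1×53.2 = 164.9.
t* = √164.9 = 12.84 min.

12.8 min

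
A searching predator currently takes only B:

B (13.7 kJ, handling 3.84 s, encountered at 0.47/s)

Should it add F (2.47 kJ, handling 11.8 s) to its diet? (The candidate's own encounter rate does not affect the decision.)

No

On B alone, R = ΣλE/(1+Σλh) = 6.439/2.805 = 2.296 kJ/s.
F: E/h = 2.47/11.8 = 0.2093 kJ/s.
0.2093 < 2.296, so adding F would lower the average — exclude it.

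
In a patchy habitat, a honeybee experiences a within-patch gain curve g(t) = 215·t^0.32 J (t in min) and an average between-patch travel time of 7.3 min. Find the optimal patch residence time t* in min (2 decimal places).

Maximise g(t)/(T+t): set derivative to zero → g'(t)(T+t) = g(t).
g'(t) = 0.32·215·t^-0.68. Setting 0.32·215·t^-0.68 = 215·t^0.32/(7.3+t) gives 0.32(7.3+t) = t, so 0.68·t = 0.32×7.3.
t* = 0.32×7.3/0.68 = 3.435 min.

3.44 min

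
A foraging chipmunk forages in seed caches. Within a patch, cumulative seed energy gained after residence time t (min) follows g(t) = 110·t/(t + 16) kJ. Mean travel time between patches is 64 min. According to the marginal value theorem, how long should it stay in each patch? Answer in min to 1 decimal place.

32.0 min

By the marginal value theorem, leave when the instantaneous gain rate g'(t) equals the habitat-wide average g(t)/(T + t).
g'(t) = 110·16/(t + 16)². Setting 110·16/(t+16)² = 110t/[(t+16)(64+t)] gives 16(64+t) = t(t+16), so t² = 16×64 = 1024.
t* = √1024 = 32 min.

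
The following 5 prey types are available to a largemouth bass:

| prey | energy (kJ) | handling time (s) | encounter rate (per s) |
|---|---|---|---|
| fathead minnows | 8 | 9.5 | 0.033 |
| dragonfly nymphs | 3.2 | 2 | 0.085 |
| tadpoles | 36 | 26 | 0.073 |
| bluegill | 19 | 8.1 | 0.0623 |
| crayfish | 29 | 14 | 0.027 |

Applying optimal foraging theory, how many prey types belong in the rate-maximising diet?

Profitabilities (E/h, kJ/s): bluegill 2.35, crayfish 2.07, dragonfly nymphs 1.6, tadpoles 1.38, fathead minnows 0.842. Add prey in this order while the next type's profitability exceeds the intake rate on those already taken.
Rate on top 1: 0.7867. crayfish: 2.07 > 0.7867 → include.
Rate on top 2: 1.045. dragonfly nymphs: 1.6 > 1.045 → include.
Rate on top 3: 1.091. tadpoles: 1.38 > 1.091 → include.
Rate on top 4: 1.232. fathead minnows: 0.842 < 1.232 → exclude; stop.
Optimal diet: bluegill, crayfish, dragonfly nymphs, tadpoles — 4 of 5 types.

4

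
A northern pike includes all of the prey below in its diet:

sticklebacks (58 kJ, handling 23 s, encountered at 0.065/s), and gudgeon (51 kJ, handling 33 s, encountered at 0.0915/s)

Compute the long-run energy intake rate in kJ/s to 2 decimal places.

1.53 kJ/s

Energy encountered per unit search time: 0.065×58 + 0.0915×51 = 8.437 kJ/s.
Handling time per unit search time: 0.065×23 + 0.0915×33 = 4.514.
Rate = 8.437/(1 + 4.514) = 1.53 kJ/s.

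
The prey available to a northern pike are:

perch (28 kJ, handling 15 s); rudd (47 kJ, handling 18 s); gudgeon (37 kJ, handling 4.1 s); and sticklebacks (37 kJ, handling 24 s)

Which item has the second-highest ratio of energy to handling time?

In descending order of E/h:
gudgeon: 37/4.1 = 9.02 kJ/s
rudd: 47/18 = 2.61 kJ/s
perch: 28/15 = 1.87 kJ/s
sticklebacks: 37/24 = 1.54 kJ/s

rudd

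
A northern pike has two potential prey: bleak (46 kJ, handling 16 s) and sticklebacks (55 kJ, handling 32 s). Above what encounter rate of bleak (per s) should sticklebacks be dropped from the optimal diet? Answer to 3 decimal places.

0.093 per s

At the threshold, the rate on bleak alone equals the profitability of sticklebacks: λ·46/(1 + λ·16) = 55/32 = 1.719.
Rearranging, λ(46 − 1.719×16) = 1.719, so λ = 1.719/18.5 = 0.09291 per s.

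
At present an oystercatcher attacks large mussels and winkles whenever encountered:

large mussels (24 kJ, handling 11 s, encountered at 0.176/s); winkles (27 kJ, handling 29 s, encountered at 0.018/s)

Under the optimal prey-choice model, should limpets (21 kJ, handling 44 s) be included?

Intake rate on the current diet: R = (0.176×24 + 0.018×27) / (1 + 0.176×11 + 0.018×29) = 4.71/3.458 = 1.362 kJ/s.
limpets: E/h = 21/44 = 0.4773 kJ/s.
0.4773 < 1.362, so adding limpets would lower the average — exclude it.

No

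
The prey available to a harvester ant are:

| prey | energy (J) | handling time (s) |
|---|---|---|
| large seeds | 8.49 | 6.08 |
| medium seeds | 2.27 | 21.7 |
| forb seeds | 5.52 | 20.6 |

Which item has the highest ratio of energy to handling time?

large seeds

In descending order of E/h:
large seeds: 8.49/6.08 = 1.4 J/s
forb seeds: 5.52/20.6 = 0.268 J/s
medium seeds: 2.27/21.7 = 0.105 J/s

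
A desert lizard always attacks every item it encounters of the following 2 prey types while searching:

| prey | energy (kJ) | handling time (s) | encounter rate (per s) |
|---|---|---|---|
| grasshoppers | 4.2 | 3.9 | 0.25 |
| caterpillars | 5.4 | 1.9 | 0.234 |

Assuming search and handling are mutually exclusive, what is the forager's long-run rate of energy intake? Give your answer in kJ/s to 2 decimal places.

Energy encountered per unit search time: 0.25×4.2 + 0.234×5.4 = 2.314 kJ/s.
Handling time per unit search time: 0.25×3.9 + 0.234×1.9 = 1.42.
Rate = 2.314/(1 + 1.42) = 0.9562 kJ/s.

0.96 kJ/s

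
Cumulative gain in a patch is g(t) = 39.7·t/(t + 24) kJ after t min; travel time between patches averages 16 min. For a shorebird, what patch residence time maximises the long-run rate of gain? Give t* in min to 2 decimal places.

By the marginal value theorem, leave when the instantaneous gain rate g'(t) equals the habitat-wide average g(t)/(T + t).
g'(t) = 39.7·24/(t + 24)². Setting 39.7·24/(t+24)² = 39.7t/[(t+24)(16+t)] gives 24(16+t) = t(t+24), so t² = 24×16 = 384.
t* = √384 = 19.6 min.

19.60 min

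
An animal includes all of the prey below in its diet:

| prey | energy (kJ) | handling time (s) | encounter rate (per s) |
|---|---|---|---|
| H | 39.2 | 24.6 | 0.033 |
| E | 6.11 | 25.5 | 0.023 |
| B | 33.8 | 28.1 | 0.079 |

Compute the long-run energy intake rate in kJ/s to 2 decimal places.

R = (0.033×39.2 + 0.023×6.11 + 0.079×33.8) / (1 + 0.033×24.6 + 0.023×25.5 + 0.079×28.1) = 4.104/4.618 = 0.8887 kJ/s.

0.89 kJ/s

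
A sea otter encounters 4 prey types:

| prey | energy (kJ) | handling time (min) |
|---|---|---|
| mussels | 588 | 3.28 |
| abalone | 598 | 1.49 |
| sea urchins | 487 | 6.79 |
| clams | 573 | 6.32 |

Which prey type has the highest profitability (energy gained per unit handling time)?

In descending order of E/h:
abalone: 598/1.49 = 401 kJ/min
mussels: 588/3.28 = 179 kJ/min
clams: 573/6.32 = 90.7 kJ/min
sea urchins: 487/6.79 = 71.7 kJ/min

abalone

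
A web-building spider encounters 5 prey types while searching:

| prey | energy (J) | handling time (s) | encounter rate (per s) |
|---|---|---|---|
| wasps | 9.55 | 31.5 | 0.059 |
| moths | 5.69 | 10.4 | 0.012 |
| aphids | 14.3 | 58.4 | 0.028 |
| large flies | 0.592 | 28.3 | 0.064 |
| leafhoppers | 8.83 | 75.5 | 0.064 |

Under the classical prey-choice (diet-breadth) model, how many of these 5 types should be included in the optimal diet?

Profitabilities (E/h, J/s): moths 0.547, wasps 0.303, aphids 0.245, leafhoppers 0.117, large flies 0.0209. Add prey in this order while the next type's profitability exceeds the intake rate on those already taken.
Rate on top 1: 0.0607. wasps: 0.303 > 0.0607 → include.
Rate on top 2: 0.2118. aphids: 0.245 > 0.2118 → include.
Rate on top 3: 0.2235. leafhoppers: 0.117 < 0.2235 → exclude; stop.
Optimal diet: moths, wasps, aphids — 3 of 5 types.

3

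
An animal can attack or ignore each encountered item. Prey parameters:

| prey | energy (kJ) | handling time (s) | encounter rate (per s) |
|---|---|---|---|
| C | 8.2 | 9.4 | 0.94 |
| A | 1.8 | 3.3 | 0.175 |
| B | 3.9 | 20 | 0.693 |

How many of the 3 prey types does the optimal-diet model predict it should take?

Rank by E/h (kJ/s): C 0.872, A 0.545, B 0.195. Include each in turn until the next type's E/h falls below the running intake rate.
Rate on top 1: 0.7837. A: 0.545 < 0.7837 → exclude; stop.
Optimal diet: C — 1 of 3 types.

1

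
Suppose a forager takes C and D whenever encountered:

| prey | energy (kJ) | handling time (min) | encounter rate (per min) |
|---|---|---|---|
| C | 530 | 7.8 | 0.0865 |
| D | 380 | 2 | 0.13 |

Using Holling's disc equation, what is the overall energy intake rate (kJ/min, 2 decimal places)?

49.23 kJ/min

R = (0.0865×530 + 0.13×380) / (1 + 0.0865×7.8 + 0.13×2) = 95.25/1.935 = 49.23 kJ/min.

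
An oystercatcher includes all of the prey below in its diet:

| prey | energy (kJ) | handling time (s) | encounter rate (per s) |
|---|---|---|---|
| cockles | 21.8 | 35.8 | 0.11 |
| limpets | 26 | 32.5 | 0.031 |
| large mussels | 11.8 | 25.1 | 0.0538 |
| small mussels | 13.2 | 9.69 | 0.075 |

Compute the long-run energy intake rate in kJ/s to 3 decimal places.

Energy encountered per unit search time: 0.11×21.8 + 0.031×26 + 0.0538×11.8 + 0.075×13.2 = 4.829 kJ/s.
Handling time per unit search time: 0.11×35.8 + 0.031×32.5 + 0.0538×25.1 + 0.075×9.69 = 7.023.
Rate = 4.829/(1 + 7.023) = 0.6019 kJ/s.

0.602 kJ/s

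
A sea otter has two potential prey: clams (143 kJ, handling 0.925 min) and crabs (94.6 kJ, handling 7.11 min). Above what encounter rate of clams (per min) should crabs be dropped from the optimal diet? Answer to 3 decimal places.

At the threshold, the rate on clams alone equals the profitability of crabs: λ·143/(1 + λ·0.925) = 94.6/7.11 = 13.31.
Rearranging, λ(143 − 13.31×0.925) = 13.31, so λ = 13.31/130.7 = 0.1018 per min.

0.102 per min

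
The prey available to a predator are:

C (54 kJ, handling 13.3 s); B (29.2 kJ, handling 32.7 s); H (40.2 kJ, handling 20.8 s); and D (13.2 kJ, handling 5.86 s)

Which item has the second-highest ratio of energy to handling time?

Profitability E/h (kJ/s): C = 54/13.3 = 4.06, B = 29.2/32.7 = 0.893, H = 40.2/20.8 = 1.93, D = 13.2/5.86 = 2.25.
Ranked: C > D > H > B.

D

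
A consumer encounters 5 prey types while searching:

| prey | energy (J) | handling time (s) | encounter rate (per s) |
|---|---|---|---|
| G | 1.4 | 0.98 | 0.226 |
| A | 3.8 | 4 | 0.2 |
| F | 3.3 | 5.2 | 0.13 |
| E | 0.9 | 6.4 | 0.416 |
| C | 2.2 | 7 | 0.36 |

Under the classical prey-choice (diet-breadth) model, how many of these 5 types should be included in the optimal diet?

3

Profitabilities (E/h, J/s): G 1.43, A 0.95, F 0.635, C 0.314, E 0.141. Add prey in this order while the next type's profitability exceeds the intake rate on those already taken.
Rate on top 1: 0.259. A: 0.95 > 0.259 → include.
Rate on top 2: 0.5325. F: 0.635 > 0.5325 → include.
Rate on top 3: 0.5581. C: 0.314 < 0.5581 → exclude; stop.
Optimal diet: G, A, F — 3 of 5 types.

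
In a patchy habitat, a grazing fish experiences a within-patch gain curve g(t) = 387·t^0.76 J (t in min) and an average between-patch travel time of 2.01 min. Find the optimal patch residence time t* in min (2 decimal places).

6.36 min

By the marginal value theorem, leave when the instantaneous gain rate g'(t) equals the habitat-wide average g(t)/(T + t).
g'(t) = 0.76·387·t^-0.24. Setting 0.76·387·t^-0.24 = 387·t^0.76/(2.01+t) gives 0.76(2.01+t) = t, so 0.24·t = 0.76×2.01.
t* = 0.76×2.01/0.24 = 6.365 min.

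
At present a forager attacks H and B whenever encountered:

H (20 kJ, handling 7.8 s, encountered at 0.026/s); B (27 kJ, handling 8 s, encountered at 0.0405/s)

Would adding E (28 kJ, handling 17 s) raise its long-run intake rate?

Yes

Current rate: (0.026×20 + 0.0405×27)/(1 + 0.026×7.8 + 0.0405×8) = 1.057 kJ/s.
Profitability of E: 28/17 = 1.647 kJ/s.
1.647 > 1.057, so adding E raises the average — include it.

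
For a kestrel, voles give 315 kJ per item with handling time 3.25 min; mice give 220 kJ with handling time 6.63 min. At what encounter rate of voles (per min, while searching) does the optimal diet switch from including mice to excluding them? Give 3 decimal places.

0.160 per min

Drop mice once their profitability E₂/h₂ falls below the rate achievable on voles alone: E₂/h₂ = λE₁/(1 + λh₁).
Solve for λ: λE₁h₂ = E₂(1 + λh₁) → λ(E₁h₂ − E₂h₁) = E₂ → λ = E₂/(E₁h₂ − E₂h₁).
λ = 220/(315×6.63 − 220×3.25) = 220/1373 = 0.1602 per min.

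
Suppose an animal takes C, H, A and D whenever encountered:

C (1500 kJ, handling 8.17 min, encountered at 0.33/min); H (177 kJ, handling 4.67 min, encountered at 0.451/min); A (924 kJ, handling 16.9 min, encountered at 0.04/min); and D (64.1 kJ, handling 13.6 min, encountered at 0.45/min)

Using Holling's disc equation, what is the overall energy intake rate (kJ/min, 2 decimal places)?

R = Σλ_iE_i / (1 + Σλ_ih_i)
Numerator: 0.33×1500 + 0.451×177 + 0.04×924 + 0.45×64.1 = 640.6
Denominator: 1 + 0.33×8.17 + 0.451×4.67 + 0.04×16.9 + 0.45×13.6 = 12.6
R = 640.6/12.6 = 50.85 kJ/min

50.85 kJ/min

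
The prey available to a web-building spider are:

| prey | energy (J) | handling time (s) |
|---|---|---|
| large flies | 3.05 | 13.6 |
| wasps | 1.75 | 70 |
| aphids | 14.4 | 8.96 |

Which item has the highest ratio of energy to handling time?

aphids

In descending order of E/h:
aphids: 14.4/8.96 = 1.61 J/s
large flies: 3.05/13.6 = 0.224 J/s
wasps: 1.75/70 = 0.025 J/s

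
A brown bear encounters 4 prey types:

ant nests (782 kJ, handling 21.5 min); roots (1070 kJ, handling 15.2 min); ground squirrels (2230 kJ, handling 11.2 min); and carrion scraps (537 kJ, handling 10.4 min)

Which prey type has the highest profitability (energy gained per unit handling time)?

In descending order of E/h:
ground squirrels: 2230/11.2 = 199 kJ/min
roots: 1070/15.2 = 70.4 kJ/min
carrion scraps: 537/10.4 = 51.6 kJ/min
ant nests: 782/21.5 = 36.4 kJ/min

ground squirrels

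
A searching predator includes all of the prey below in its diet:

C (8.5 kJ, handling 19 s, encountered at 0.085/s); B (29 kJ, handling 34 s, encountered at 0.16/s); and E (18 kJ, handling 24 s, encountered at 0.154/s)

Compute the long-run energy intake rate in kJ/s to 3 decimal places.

0.692 kJ/s

R = Σλ_iE_i / (1 + Σλ_ih_i)
Numerator: 0.085×8.5 + 0.16×29 + 0.154×18 = 8.134
Denominator: 1 + 0.085×19 + 0.16×34 + 0.154×24 = 11.75
R = 8.134/11.75 = 0.6922 kJ/s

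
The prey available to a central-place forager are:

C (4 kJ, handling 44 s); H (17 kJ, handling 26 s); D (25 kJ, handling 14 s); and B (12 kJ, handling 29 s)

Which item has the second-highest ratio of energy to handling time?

Profitability E/h (kJ/s): C = 4/44 = 0.0909, H = 17/26 = 0.654, D = 25/14 = 1.79, B = 12/29 = 0.414.
Ranked: D > H > B > C.

H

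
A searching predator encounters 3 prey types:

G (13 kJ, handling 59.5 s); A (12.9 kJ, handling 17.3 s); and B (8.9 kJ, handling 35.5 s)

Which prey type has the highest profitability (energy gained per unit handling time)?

Profitability E/h (kJ/s): G = 13/59.5 = 0.218, A = 12.9/17.3 = 0.746, B = 8.9/35.5 = 0.251.
Ranked: A > B > G.

A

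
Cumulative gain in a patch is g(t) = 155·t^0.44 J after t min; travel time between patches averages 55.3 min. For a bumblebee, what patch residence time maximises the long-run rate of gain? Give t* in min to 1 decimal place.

Maximise g(t)/(T+t): set derivative to zero → g'(t)(T+t) = g(t).
g'(t) = 0.44·155·t^-0.56. Setting 0.44·155·t^-0.56 = 155·t^0.44/(55.3+t) gives 0.44(55.3+t) = t, so 0.56·t = 0.44×55.3.
t* = 0.44×55.3/0.56 = 43.45 min.

43.4 min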